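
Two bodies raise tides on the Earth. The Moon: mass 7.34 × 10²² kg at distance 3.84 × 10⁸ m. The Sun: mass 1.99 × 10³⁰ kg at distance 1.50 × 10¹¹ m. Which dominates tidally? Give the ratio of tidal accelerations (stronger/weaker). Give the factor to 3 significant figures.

Tidal stretch scales as M/d³; compute that for each body.
The Moon: (7.34 × 10²²) / (3.84 × 10⁸)³ = 1.296 × 10⁻³
The Sun: (1.99 × 10³⁰) / (1.50 × 10¹¹)³ = 5.896 × 10⁻⁴
Ratio (larger/smaller) = 2.20

The Moon, by a factor of ≈ 2.20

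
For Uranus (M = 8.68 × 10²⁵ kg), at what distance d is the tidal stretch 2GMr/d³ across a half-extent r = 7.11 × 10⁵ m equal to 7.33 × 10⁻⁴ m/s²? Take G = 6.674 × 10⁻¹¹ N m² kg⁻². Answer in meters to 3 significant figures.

2.24 × 10⁸ m

2GMr/d³ = a_tidal  ⇒  d = (2GMr / a_tidal)^(1/3)
d = (2 × 6.674×10⁻¹¹ × (8.68 × 10²⁵) × (7.11 × 10⁵) / (7.33 × 10⁻⁴))^(1/3)
  = 2.24 × 10⁸ m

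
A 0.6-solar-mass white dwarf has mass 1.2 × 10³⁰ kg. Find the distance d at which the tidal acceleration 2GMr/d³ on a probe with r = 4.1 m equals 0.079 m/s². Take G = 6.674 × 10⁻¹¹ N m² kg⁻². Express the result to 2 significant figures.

2.0 × 10⁷ m

2GMr/d³ = a_tidal  ⇒  d = (2GMr / a_tidal)^(1/3)
d = (2 × 6.674×10⁻¹¹ × (1.2 × 10³⁰) × (4.1) / (0.079))^(1/3)
  = 2.0 × 10⁷ m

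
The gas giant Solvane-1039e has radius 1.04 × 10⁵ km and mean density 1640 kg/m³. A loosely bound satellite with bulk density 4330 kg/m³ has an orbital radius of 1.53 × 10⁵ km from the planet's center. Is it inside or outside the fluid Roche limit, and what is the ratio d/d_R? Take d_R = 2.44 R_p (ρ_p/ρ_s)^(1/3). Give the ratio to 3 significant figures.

inside; d/d_R ≈ 0.833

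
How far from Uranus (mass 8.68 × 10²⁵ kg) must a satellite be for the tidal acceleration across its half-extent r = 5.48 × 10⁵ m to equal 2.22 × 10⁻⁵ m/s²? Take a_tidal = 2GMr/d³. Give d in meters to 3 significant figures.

6.59 × 10⁸ m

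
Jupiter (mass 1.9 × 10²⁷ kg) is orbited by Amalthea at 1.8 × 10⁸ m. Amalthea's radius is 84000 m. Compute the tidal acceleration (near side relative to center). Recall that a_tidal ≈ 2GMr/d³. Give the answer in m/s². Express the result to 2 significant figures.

Δa = 2GMr/d³
   = 2 × (6.674 × 10⁻¹¹) × (1.9 × 10²⁷) × (84000) / (1.8 × 10⁸)³
   = 3.7 × 10⁻³ m/s²

3.7 × 10⁻³ m/s²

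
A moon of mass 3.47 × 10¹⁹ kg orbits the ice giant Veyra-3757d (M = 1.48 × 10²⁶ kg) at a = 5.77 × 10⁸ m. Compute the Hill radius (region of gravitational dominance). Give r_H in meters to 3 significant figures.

r_H ≈ a (m/3M)^(1/3)
    = (5.77 × 10⁸) × (3.47 × 10¹⁹ / (3 × 1.48 × 10²⁶))^(1/3)
    = 2.47 × 10⁶ m

2.47 × 10⁶ m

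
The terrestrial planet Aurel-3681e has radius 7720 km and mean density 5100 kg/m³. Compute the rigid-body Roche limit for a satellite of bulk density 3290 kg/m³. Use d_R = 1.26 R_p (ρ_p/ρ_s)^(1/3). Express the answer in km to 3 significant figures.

11300 km

d_R = 1.26 × 7720 km × (5100/3290)^(1/3)
    = 11300 km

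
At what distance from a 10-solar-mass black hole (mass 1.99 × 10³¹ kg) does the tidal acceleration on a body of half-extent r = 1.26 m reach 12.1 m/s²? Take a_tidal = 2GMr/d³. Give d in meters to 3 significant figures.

2GMr/d³ = a_tidal  ⇒  d = (2GMr / a_tidal)^(1/3)
d = (2 × 6.674×10⁻¹¹ × (1.99 × 10³¹) × (1.26) / (12.1))^(1/3)
  = 6.52 × 10⁶ m

6.52 × 10⁶ m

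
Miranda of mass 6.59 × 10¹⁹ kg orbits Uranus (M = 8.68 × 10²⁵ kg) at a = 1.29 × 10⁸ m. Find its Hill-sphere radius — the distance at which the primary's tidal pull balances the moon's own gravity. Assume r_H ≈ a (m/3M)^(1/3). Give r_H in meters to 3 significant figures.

8.16 × 10⁵ m

r_H ≈ a (m/3M)^(1/3)
    = (1.29 × 10⁸) × (6.59 × 10¹⁹ / (3 × 8.68 × 10²⁵))^(1/3)
    = 8.16 × 10⁵ m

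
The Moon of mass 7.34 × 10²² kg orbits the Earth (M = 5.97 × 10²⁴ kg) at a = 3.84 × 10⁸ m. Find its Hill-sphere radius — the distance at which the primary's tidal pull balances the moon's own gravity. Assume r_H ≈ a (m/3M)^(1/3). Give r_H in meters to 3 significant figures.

6.15 × 10⁷ m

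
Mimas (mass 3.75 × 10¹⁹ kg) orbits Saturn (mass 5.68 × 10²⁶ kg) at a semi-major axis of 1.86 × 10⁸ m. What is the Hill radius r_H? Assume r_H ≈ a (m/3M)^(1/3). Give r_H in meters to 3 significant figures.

5.21 × 10⁵ m

r_H ≈ a (m/3M)^(1/3)
    = (1.86 × 10⁸) × (3.75 × 10¹⁹ / (3 × 5.68 × 10²⁶))^(1/3)
    = 5.21 × 10⁵ m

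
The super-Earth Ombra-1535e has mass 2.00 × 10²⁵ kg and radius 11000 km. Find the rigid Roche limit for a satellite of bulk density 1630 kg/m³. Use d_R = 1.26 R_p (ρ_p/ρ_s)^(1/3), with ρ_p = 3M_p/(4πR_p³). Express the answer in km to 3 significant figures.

18000 km

ρ_p = 3M_p/(4πR_p³) = 3 × (2.00 × 10²⁵) / (4π × (1.10 × 10⁷ m)³) = 3590 kg/m³
d_R = 1.26 × 11000 km × (3590/1630)^(1/3)
    = 18000 km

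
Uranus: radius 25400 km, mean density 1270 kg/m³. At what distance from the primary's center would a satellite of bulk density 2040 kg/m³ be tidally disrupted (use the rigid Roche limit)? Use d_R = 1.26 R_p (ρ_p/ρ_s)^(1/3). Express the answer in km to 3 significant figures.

27300 km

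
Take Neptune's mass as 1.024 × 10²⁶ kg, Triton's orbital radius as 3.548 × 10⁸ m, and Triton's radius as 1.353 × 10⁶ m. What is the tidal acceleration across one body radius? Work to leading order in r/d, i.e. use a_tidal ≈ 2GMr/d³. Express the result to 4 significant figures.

4.141 × 10⁻⁴ m/s²

Δg = 2GMr/d³
   = 2 × (6.674 × 10⁻¹¹) × (1.024 × 10²⁶) × (1.353 × 10⁶) / (3.548 × 10⁸)³
   = 4.141 × 10⁻⁴ m/s²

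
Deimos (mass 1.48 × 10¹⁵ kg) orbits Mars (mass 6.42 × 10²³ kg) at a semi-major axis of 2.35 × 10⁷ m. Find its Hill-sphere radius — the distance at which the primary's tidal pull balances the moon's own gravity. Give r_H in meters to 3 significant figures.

2.15 × 10⁴ m

r_H ≈ a (m/3M)^(1/3)
    = (2.35 × 10⁷) × (1.48 × 10¹⁵ / (3 × 6.42 × 10²³))^(1/3)
    = 2.15 × 10⁴ m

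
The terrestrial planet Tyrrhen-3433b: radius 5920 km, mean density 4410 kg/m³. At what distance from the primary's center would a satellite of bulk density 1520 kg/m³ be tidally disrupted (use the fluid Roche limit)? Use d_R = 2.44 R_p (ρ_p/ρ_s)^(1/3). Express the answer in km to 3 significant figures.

d_R = 2.44 × 5920 km × (4410/1520)^(1/3)
    = 20600 km

20600 km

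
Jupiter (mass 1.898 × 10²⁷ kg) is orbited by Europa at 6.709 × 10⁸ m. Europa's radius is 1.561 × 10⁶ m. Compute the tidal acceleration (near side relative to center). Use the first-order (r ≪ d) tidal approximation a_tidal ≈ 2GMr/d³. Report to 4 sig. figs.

The tidal stretch is the gradient of GM/d² times the body's extent r, hence the 1/d³ dependence.
a_tidal = 2GMr/d³
        = 2 × (6.674 × 10⁻¹¹) × (1.898 × 10²⁷) × (1.561 × 10⁶) / (6.709 × 10⁸)³
        = 1.310 × 10⁻³ m/s²

1.310 × 10⁻³ m/s²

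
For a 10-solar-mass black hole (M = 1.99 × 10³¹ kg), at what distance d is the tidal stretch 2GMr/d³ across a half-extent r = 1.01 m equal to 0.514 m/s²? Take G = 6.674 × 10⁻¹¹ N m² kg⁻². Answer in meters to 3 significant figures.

1.73 × 10⁷ m

2GMr/d³ = a_tidal  ⇒  d = (2GMr / a_tidal)^(1/3)
d = (2 × 6.674×10⁻¹¹ × (1.99 × 10³¹) × (1.01) / (0.514))^(1/3)
  = 1.73 × 10⁷ m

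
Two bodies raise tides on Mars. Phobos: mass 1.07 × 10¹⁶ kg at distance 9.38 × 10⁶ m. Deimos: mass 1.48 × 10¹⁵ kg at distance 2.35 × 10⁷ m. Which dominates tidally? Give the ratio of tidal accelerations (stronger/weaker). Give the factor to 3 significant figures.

Phobos, by a factor of ≈ 114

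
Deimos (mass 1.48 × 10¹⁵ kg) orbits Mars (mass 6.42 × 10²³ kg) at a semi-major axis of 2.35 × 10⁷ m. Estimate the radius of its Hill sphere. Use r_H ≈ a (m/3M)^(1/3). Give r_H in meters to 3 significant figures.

2.15 × 10⁴ m

r_H ≈ a (m/3M)^(1/3)
    = (2.35 × 10⁷) × (1.48 × 10¹⁵ / (3 × 6.42 × 10²³))^(1/3)
    = 2.15 × 10⁴ m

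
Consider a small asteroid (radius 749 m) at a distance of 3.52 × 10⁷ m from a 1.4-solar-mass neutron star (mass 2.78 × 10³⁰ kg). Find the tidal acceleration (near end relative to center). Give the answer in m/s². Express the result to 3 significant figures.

a_tidal = 2GMr/d³
        = 2 × (6.674 × 10⁻¹¹) × (2.78 × 10³⁰) × (749) / (3.52 × 10⁷)³
        = 6.37 m/s²

6.37 m/s²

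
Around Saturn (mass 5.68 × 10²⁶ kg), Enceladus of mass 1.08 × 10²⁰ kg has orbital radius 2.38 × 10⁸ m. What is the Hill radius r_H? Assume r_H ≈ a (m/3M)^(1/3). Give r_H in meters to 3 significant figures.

r_H ≈ a (m/3M)^(1/3)
    = (2.38 × 10⁸) × (1.08 × 10²⁰ / (3 × 5.68 × 10²⁶))^(1/3)
    = 9.49 × 10⁵ m

9.49 × 10⁵ m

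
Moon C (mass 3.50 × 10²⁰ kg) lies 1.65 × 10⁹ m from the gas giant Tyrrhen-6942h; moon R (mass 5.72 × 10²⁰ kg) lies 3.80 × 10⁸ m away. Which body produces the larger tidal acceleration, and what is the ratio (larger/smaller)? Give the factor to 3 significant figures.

Moon R, by a factor of ≈ 134

The tide-raising term goes as M/d³ (the gradient of a 1/d² field).
Moon C: (3.50 × 10²⁰) / (1.65 × 10⁹)³ = 7.791 × 10⁻⁸
Moon R: (5.72 × 10²⁰) / (3.80 × 10⁸)³ = 1.042 × 10⁻⁵
Ratio (larger/smaller) = 134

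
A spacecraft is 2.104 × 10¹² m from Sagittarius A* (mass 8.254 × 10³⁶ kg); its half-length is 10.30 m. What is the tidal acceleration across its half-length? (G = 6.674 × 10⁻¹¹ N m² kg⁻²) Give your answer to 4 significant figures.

1.218 × 10⁻⁹ m/s²

Since r ≪ d, expand the inverse-square field across one radius to get the leading 2GMr/d³ term.
a_tidal = 2GMr/d³
        = 2 × (6.674 × 10⁻¹¹) × (8.254 × 10³⁶) × (10.30) / (2.104 × 10¹²)³
        = 1.218 × 10⁻⁹ m/s²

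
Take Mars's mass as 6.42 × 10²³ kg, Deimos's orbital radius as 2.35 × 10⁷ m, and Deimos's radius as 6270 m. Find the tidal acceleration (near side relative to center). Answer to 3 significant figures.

4.14 × 10⁻⁵ m/s²

Δa = 2GMr/d³
   = 2 × (6.674 × 10⁻¹¹) × (6.42 × 10²³) × (6270) / (2.35 × 10⁷)³
   = 4.14 × 10⁻⁵ m/s²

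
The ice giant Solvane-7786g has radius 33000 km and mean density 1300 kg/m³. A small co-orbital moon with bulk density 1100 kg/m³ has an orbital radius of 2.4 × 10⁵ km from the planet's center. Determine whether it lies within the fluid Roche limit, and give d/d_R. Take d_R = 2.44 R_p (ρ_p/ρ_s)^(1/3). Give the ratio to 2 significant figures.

d_R = 2.44 × (33000 km) × (1300/1100)^(1/3) = 85130 km
d/d_R = (2.4 × 10⁵) / (85130) = 2.8
Since d/d_R > 1, the body is outside the Roche limit.

outside; d/d_R ≈ 2.8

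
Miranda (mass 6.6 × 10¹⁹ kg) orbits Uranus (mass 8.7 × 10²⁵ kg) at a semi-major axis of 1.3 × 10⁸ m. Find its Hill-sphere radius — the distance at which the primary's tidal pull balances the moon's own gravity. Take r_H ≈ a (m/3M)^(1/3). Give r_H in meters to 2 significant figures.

8.2 × 10⁵ m

r_H ≈ a (m/3M)^(1/3)
    = (1.3 × 10⁸) × (6.6 × 10¹⁹ / (3 × 8.7 × 10²⁵))^(1/3)
    = 8.2 × 10⁵ m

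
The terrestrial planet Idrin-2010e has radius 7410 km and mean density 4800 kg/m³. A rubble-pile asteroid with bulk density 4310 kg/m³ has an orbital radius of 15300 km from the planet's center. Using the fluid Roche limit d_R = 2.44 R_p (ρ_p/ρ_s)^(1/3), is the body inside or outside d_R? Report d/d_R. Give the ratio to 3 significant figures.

d_R = 2.44 × (7410 km) × (4800/4310)^(1/3) = 18740 km
d/d_R = (15300) / (18740) = 0.816
Since d/d_R < 1, the body is inside the Roche limit.

inside; d/d_R ≈ 0.816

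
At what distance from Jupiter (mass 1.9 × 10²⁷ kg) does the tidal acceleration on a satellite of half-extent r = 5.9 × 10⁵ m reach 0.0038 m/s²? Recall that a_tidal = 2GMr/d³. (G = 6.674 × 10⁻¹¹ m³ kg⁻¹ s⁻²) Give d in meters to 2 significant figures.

3.4 × 10⁸ m

2GMr/d³ = a_tidal  ⇒  d = (2GMr / a_tidal)^(1/3)
d = (2 × 6.674×10⁻¹¹ × (1.9 × 10²⁷) × (5.9 × 10⁵) / (0.0038))^(1/3)
  = 3.4 × 10⁸ m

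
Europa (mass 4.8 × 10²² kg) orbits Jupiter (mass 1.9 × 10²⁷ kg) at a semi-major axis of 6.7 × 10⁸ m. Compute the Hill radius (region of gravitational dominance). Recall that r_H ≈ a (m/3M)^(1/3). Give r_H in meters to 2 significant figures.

1.4 × 10⁷ m

r_H ≈ a (m/3M)^(1/3)
    = (6.7 × 10⁸) × (4.8 × 10²² / (3 × 1.9 × 10²⁷))^(1/3)
    = 1.4 × 10⁷ m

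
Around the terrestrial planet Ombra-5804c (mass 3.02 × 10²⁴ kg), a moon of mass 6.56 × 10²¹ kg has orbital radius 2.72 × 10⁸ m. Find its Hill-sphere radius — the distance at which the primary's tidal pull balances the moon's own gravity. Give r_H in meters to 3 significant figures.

2.44 × 10⁷ m

r_H ≈ a (m/3M)^(1/3)
    = (2.72 × 10⁸) × (6.56 × 10²¹ / (3 × 3.02 × 10²⁴))^(1/3)
    = 2.44 × 10⁷ m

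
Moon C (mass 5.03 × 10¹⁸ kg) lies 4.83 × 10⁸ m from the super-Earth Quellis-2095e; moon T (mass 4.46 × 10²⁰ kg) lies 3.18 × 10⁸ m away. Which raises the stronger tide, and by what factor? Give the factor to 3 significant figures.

Moon T, by a factor of ≈ 311

The tide-raising term goes as M/d³ (the gradient of a 1/d² field).
Moon C: (5.03 × 10¹⁸) / (4.83 × 10⁸)³ = 4.464 × 10⁻⁸
Moon T: (4.46 × 10²⁰) / (3.18 × 10⁸)³ = 1.387 × 10⁻⁵
Ratio (larger/smaller) = 311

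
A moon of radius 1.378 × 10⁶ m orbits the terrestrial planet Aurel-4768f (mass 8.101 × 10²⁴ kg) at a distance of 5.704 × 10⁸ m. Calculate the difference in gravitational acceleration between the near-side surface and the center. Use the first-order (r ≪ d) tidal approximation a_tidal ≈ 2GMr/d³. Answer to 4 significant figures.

Δa = 2GMr/d³
   = 2 × (6.674 × 10⁻¹¹) × (8.101 × 10²⁴) × (1.378 × 10⁶) / (5.704 × 10⁸)³
   = 8.029 × 10⁻⁶ m/s²

8.029 × 10⁻⁶ m/s²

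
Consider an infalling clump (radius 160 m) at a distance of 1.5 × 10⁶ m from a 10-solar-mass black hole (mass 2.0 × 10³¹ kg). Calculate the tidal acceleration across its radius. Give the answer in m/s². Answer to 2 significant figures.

1.3 × 10⁵ m/s²

Δg = 2GMr/d³
   = 2 × (6.674 × 10⁻¹¹) × (2.0 × 10³¹) × (160) / (1.5 × 10⁶)³
   = 1.3 × 10⁵ m/s²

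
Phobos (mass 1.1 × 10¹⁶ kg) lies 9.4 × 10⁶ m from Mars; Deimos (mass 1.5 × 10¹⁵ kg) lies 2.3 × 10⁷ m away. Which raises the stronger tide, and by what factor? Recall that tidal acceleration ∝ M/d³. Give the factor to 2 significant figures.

Phobos, by a factor of ≈ 110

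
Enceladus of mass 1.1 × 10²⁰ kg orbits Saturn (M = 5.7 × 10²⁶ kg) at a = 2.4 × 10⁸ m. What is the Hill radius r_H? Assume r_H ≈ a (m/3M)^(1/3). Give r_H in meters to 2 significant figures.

9.6 × 10⁵ m

r_H ≈ a (m/3M)^(1/3)
    = (2.4 × 10⁸) × (1.1 × 10²⁰ / (3 × 5.7 × 10²⁶))^(1/3)
    = 9.6 × 10⁵ m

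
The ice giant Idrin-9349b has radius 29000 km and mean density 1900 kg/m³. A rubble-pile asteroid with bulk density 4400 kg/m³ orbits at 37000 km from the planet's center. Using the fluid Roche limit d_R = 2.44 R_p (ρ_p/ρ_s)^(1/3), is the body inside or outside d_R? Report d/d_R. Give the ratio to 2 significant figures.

d_R = 2.44 × (29000 km) × (1900/4400)^(1/3) = 53480 km
d/d_R = (37000) / (53480) = 0.69
Since d/d_R < 1, the body is inside the Roche limit.

inside; d/d_R ≈ 0.69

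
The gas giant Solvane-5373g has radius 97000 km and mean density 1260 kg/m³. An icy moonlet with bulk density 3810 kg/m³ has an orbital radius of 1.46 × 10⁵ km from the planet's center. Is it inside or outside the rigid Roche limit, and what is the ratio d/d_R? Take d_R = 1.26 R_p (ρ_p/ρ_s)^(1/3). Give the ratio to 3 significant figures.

d_R = 1.26 × (97000 km) × (1260/3810)^(1/3) = 84520 km
d/d_R = (1.46 × 10⁵) / (84520) = 1.73
Since d/d_R > 1, the body is outside the Roche limit.

outside; d/d_R ≈ 1.73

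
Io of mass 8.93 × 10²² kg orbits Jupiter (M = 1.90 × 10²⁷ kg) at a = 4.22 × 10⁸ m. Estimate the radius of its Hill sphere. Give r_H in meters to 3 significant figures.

1.06 × 10⁷ m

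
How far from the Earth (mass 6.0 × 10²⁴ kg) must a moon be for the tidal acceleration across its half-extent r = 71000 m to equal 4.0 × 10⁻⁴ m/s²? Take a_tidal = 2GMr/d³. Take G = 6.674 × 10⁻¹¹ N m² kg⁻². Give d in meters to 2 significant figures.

5.2 × 10⁷ m

2GMr/d³ = a_tidal  ⇒  d = (2GMr / a_tidal)^(1/3)
d = (2 × 6.674×10⁻¹¹ × (6.0 × 10²⁴) × (71000) / (4.0 × 10⁻⁴))^(1/3)
  = 5.2 × 10⁷ m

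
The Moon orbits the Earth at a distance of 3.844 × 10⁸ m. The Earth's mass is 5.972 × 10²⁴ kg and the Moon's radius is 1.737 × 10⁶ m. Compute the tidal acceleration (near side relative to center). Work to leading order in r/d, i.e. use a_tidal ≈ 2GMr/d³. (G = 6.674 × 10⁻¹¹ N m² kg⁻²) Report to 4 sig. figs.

2.438 × 10⁻⁵ m/s²

Since r ≪ d, expand the inverse-square field across one radius to get the leading 2GMr/d³ term.
Δg = 2GMr/d³
   = 2 × (6.674 × 10⁻¹¹) × (5.972 × 10²⁴) × (1.737 × 10⁶) / (3.844 × 10⁸)³
   = 2.438 × 10⁻⁵ m/s²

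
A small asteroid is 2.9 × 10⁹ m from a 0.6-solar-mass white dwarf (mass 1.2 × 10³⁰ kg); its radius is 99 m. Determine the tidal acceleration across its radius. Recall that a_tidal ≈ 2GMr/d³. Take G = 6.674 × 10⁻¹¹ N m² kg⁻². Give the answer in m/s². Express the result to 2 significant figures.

6.5 × 10⁻⁷ m/s²

Δg = 2GMr/d³
   = 2 × (6.674 × 10⁻¹¹) × (1.2 × 10³⁰) × (99) / (2.9 × 10⁹)³
   = 6.5 × 10⁻⁷ m/s²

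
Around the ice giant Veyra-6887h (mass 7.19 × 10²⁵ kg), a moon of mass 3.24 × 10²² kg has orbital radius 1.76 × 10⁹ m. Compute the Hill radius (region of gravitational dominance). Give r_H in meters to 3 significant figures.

r_H ≈ a (m/3M)^(1/3)
    = (1.76 × 10⁹) × (3.24 × 10²² / (3 × 7.19 × 10²⁵))^(1/3)
    = 9.36 × 10⁷ m

9.36 × 10⁷ m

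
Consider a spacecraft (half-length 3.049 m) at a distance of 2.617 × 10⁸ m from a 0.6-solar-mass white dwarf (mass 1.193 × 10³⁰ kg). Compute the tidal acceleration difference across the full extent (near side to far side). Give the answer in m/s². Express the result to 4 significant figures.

5.418 × 10⁻⁵ m/s²

a_tidal = 4GMr/d³
        = 4 × (6.674 × 10⁻¹¹) × (1.193 × 10³⁰) × (3.049) / (2.617 × 10⁸)³
        = 5.418 × 10⁻⁵ m/s²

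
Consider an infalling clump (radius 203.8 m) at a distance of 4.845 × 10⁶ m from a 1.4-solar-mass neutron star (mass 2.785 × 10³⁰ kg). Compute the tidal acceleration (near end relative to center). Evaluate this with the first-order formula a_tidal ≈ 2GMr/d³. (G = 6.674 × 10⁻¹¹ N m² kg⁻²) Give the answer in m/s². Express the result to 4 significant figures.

6.661 × 10² m/s²

a_tidal = 2GMr/d³
        = 2 × (6.674 × 10⁻¹¹) × (2.785 × 10³⁰) × (203.8) / (4.845 × 10⁶)³
        = 6.661 × 10² m/s²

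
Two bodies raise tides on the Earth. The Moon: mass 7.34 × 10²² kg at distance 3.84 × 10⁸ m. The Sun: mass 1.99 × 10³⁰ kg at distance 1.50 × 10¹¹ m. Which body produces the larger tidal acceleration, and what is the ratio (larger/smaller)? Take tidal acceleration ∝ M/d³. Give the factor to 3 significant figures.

The Moon, by a factor of ≈ 2.20

The tide-raising term goes as M/d³ (the gradient of a 1/d² field).
The Moon: (7.34 × 10²²) / (3.84 × 10⁸)³ = 1.296 × 10⁻³
The Sun: (1.99 × 10³⁰) / (1.50 × 10¹¹)³ = 5.896 × 10⁻⁴
Ratio (larger/smaller) = 2.20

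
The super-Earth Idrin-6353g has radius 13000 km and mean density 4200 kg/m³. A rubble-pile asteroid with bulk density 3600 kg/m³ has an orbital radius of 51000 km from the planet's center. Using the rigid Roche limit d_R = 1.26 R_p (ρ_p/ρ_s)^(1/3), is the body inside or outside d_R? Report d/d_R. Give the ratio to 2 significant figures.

outside; d/d_R ≈ 3.0

d_R = 1.26 × (13000 km) × (4200/3600)^(1/3) = 17240 km
d/d_R = (51000) / (17240) = 3.0
Since d/d_R > 1, the body is outside the Roche limit.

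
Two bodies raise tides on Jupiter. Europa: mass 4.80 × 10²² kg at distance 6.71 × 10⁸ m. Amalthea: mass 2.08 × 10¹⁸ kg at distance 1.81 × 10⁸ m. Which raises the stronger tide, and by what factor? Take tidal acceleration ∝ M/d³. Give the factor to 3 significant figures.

The tide-raising term goes as M/d³ (the gradient of a 1/d² field).
Europa: (4.80 × 10²²) / (6.71 × 10⁸)³ = 1.589 × 10⁻⁴
Amalthea: (2.08 × 10¹⁸) / (1.81 × 10⁸)³ = 3.508 × 10⁻⁷
Ratio (larger/smaller) = 453

Europa, by a factor of ≈ 453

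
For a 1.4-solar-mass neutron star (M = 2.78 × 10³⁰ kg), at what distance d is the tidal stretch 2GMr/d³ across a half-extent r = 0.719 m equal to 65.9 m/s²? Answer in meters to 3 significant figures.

1.59 × 10⁶ m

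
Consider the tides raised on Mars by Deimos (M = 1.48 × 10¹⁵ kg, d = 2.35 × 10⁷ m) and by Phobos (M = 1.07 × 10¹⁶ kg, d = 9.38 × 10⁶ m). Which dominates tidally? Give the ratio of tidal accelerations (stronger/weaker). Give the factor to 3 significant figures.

Tidal stretch scales as M/d³; compute that for each body.
Deimos: (1.48 × 10¹⁵) / (2.35 × 10⁷)³ = 1.140 × 10⁻⁷
Phobos: (1.07 × 10¹⁶) / (9.38 × 10⁶)³ = 1.297 × 10⁻⁵
Ratio (larger/smaller) = 114

Phobos, by a factor of ≈ 114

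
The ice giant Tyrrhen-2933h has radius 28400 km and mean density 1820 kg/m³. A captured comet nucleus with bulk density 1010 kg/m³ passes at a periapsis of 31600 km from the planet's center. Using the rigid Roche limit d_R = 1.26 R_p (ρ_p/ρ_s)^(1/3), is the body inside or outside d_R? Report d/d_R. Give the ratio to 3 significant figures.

d_R = 1.26 × (28400 km) × (1820/1010)^(1/3) = 43550 km
d/d_R = (31600) / (43550) = 0.726
Since d/d_R < 1, the body is inside the Roche limit.

inside; d/d_R ≈ 0.726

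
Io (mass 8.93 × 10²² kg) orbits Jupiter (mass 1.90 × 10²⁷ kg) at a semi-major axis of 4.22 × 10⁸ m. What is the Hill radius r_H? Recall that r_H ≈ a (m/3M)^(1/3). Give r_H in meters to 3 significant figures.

1.06 × 10⁷ m

r_H ≈ a (m/3M)^(1/3)
    = (4.22 × 10⁸) × (8.93 × 10²² / (3 × 1.90 × 10²⁷))^(1/3)
    = 1.06 × 10⁷ m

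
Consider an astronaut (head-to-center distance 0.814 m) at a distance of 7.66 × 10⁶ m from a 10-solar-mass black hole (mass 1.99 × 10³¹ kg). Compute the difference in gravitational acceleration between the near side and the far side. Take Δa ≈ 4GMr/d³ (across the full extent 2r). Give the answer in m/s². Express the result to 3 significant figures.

a_tidal = 4GMr/d³
        = 4 × (6.674 × 10⁻¹¹) × (1.99 × 10³¹) × (0.814) / (7.66 × 10⁶)³
        = 9.62 m/s²

9.62 m/s²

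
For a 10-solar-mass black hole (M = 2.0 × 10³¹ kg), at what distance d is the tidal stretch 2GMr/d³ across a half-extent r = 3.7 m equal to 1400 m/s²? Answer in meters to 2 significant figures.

2GMr/d³ = a_tidal  ⇒  d = (2GMr / a_tidal)^(1/3)
d = (2 × 6.674×10⁻¹¹ × (2.0 × 10³¹) × (3.7) / (1400))^(1/3)
  = 1.9 × 10⁶ m

1.9 × 10⁶ m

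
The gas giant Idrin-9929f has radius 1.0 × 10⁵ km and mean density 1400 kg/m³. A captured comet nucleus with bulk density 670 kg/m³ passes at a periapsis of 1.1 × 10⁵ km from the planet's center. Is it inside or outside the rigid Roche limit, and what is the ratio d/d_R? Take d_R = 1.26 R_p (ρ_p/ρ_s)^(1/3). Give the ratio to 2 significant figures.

inside; d/d_R ≈ 0.68

d_R = 1.26 × (1.0 × 10⁵ km) × (1400/670)^(1/3) = 1.611 × 10⁵ km
d/d_R = (1.1 × 10⁵) / (1.611 × 10⁵) = 0.68
Since d/d_R < 1, the body is inside the Roche limit.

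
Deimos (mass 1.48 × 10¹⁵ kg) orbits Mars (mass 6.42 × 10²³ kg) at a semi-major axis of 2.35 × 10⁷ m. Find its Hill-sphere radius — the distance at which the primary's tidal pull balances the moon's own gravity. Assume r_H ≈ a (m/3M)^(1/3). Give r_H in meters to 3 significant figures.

2.15 × 10⁴ m

r_H ≈ a (m/3M)^(1/3)
    = (2.35 × 10⁷) × (1.48 × 10¹⁵ / (3 × 6.42 × 10²³))^(1/3)
    = 2.15 × 10⁴ m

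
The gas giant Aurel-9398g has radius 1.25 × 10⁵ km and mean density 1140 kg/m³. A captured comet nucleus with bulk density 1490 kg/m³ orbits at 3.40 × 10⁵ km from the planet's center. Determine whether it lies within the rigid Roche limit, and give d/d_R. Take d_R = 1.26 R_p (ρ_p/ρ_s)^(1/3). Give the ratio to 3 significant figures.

outside; d/d_R ≈ 2.36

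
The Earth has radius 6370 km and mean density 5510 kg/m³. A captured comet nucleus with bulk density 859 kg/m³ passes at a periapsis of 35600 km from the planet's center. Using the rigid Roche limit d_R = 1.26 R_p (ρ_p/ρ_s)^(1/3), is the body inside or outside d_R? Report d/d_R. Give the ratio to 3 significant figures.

d_R = 1.26 × (6370 km) × (5510/859)^(1/3) = 14910 km
d/d_R = (35600) / (14910) = 2.39
Since d/d_R > 1, the body is outside the Roche limit.

outside; d/d_R ≈ 2.39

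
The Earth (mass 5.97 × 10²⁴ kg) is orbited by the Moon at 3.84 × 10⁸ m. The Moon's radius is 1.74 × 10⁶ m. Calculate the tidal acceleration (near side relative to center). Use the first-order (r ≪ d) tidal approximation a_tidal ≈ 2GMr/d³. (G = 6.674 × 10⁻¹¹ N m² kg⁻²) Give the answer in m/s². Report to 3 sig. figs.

The tidal stretch is the gradient of GM/d² times the body's extent r, hence the 1/d³ dependence.
a_tidal = 2GMr/d³
        = 2 × (6.674 × 10⁻¹¹) × (5.97 × 10²⁴) × (1.74 × 10⁶) / (3.84 × 10⁸)³
        = 2.45 × 10⁻⁵ m/s²

2.45 × 10⁻⁵ m/s²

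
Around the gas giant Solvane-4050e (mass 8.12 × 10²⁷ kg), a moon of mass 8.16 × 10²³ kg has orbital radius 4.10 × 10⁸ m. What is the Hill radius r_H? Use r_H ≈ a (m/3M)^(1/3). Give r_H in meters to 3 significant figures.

r_H ≈ a (m/3M)^(1/3)
    = (4.10 × 10⁸) × (8.16 × 10²³ / (3 × 8.12 × 10²⁷))^(1/3)
    = 1.32 × 10⁷ m

1.32 × 10⁷ m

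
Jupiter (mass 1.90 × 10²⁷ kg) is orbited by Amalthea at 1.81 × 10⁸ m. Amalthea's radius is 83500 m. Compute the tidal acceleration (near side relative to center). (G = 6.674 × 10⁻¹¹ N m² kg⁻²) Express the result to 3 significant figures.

Differencing GM/(d−r)² and GM/d² to first order in r/d gives 2GMr/d³.
Δg = 2GMr/d³
   = 2 × (6.674 × 10⁻¹¹) × (1.90 × 10²⁷) × (83500) / (1.81 × 10⁸)³
   = 3.57 × 10⁻³ m/s²

3.57 × 10⁻³ m/s²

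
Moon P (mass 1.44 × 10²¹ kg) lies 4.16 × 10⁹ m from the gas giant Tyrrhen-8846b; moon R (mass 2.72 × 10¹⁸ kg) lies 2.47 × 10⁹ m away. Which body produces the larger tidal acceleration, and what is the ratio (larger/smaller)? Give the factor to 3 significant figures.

Moon P, by a factor of ≈ 111

Tidal stretch scales as M/d³; compute that for each body.
Moon P: (1.44 × 10²¹) / (4.16 × 10⁹)³ = 2.000 × 10⁻⁸
Moon R: (2.72 × 10¹⁸) / (2.47 × 10⁹)³ = 1.805 × 10⁻¹⁰
Ratio (larger/smaller) = 111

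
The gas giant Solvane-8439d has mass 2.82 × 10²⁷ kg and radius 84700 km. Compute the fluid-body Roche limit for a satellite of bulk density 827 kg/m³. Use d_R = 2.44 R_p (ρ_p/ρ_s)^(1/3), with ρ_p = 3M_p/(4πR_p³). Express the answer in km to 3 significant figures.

2.28 × 10⁵ km

ρ_p = 3M_p/(4πR_p³) = 3 × (2.82 × 10²⁷) / (4π × (8.47 × 10⁷ m)³) = 1110 kg/m³
d_R = 2.44 × 84700 km × (1110/827)^(1/3)
    = 2.28 × 10⁵ km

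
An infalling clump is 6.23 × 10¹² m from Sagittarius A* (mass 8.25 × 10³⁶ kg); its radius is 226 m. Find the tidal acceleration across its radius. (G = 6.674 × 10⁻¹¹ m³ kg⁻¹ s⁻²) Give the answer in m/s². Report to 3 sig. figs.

The tidal stretch is the gradient of GM/d² times the body's extent r, hence the 1/d³ dependence.
a_tidal = 2GMr/d³
        = 2 × (6.674 × 10⁻¹¹) × (8.25 × 10³⁶) × (226) / (6.23 × 10¹²)³
        = 1.03 × 10⁻⁹ m/s²

1.03 × 10⁻⁹ m/s²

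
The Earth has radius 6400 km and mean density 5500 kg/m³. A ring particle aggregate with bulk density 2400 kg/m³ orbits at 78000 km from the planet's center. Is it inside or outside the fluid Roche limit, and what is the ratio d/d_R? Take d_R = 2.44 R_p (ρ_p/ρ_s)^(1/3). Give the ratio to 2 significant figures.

outside; d/d_R ≈ 3.8

d_R = 2.44 × (6400 km) × (5500/2400)^(1/3) = 20590 km
d/d_R = (78000) / (20590) = 3.8
Since d/d_R > 1, the body is outside the Roche limit.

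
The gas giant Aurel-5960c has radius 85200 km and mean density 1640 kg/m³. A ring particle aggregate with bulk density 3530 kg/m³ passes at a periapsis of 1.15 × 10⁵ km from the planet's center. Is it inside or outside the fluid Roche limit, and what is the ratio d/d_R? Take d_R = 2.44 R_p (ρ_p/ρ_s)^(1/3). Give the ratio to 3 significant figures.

inside; d/d_R ≈ 0.714

d_R = 2.44 × (85200 km) × (1640/3530)^(1/3) = 1.610 × 10⁵ km
d/d_R = (1.15 × 10⁵) / (1.610 × 10⁵) = 0.714
Since d/d_R < 1, the body is inside the Roche limit.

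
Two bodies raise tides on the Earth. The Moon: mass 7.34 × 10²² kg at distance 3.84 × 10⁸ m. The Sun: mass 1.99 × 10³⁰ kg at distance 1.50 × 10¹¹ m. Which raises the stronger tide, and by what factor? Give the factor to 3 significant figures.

The Moon, by a factor of ≈ 2.20

Tidal stretch scales as M/d³; compute that for each body.
The Moon: (7.34 × 10²²) / (3.84 × 10⁸)³ = 1.296 × 10⁻³
The Sun: (1.99 × 10³⁰) / (1.50 × 10¹¹)³ = 5.896 × 10⁻⁴
Ratio (larger/smaller) = 2.20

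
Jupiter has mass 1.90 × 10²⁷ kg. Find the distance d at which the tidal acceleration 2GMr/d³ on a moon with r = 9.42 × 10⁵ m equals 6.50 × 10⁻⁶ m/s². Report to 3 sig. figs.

2GMr/d³ = a_tidal  ⇒  d = (2GMr / a_tidal)^(1/3)
d = (2 × 6.674×10⁻¹¹ × (1.90 × 10²⁷) × (9.42 × 10⁵) / (6.50 × 10⁻⁶))^(1/3)
  = 3.32 × 10⁹ m

3.32 × 10⁹ m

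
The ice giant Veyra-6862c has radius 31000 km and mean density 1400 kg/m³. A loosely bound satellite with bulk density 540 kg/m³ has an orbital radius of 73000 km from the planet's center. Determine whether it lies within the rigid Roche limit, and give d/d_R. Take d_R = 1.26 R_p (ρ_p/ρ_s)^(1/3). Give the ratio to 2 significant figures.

outside; d/d_R ≈ 1.4

d_R = 1.26 × (31000 km) × (1400/540)^(1/3) = 53660 km
d/d_R = (73000) / (53660) = 1.4
Since d/d_R > 1, the body is outside the Roche limit.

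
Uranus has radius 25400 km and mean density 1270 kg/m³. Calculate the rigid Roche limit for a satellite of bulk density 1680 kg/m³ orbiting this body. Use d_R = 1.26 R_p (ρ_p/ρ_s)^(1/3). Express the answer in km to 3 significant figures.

29200 km

d_R = 1.26 × 25400 km × (1270/1680)^(1/3)
    = 29200 km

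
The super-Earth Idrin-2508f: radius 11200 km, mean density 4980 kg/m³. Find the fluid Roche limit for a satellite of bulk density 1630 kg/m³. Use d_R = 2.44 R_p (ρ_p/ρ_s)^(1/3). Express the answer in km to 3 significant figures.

39700 km

d_R = 2.44 × 11200 km × (4980/1630)^(1/3)
    = 39700 km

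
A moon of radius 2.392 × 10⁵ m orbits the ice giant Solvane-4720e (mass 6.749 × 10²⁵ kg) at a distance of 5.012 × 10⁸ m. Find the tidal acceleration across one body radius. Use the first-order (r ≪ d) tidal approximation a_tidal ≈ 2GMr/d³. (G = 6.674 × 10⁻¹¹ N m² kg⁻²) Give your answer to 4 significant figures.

1.712 × 10⁻⁵ m/s²

a_tidal = 2GMr/d³
        = 2 × (6.674 × 10⁻¹¹) × (6.749 × 10²⁵) × (2.392 × 10⁵) / (5.012 × 10⁸)³
        = 1.712 × 10⁻⁵ m/s²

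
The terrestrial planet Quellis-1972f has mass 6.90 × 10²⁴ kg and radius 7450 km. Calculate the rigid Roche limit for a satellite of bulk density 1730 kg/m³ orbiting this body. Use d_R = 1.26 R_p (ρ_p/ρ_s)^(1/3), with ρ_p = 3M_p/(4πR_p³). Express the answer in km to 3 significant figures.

12400 km

ρ_p = 3M_p/(4πR_p³) = 3 × (6.90 × 10²⁴) / (4π × (7.45 × 10⁶ m)³) = 3980 kg/m³
d_R = 1.26 × 7450 km × (3980/1730)^(1/3)
    = 12400 km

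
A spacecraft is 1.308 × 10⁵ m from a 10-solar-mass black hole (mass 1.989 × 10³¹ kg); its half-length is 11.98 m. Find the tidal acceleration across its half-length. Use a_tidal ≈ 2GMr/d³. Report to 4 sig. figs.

1.421 × 10⁷ m/s²

Δa = 2GMr/d³
   = 2 × (6.674 × 10⁻¹¹) × (1.989 × 10³¹) × (11.98) / (1.308 × 10⁵)³
   = 1.421 × 10⁷ m/s²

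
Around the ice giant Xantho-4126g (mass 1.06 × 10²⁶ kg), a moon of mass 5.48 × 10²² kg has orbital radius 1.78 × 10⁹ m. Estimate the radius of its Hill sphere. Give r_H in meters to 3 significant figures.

9.91 × 10⁷ m

r_H ≈ a (m/3M)^(1/3)
    = (1.78 × 10⁹) × (5.48 × 10²² / (3 × 1.06 × 10²⁶))^(1/3)
    = 9.91 × 10⁷ m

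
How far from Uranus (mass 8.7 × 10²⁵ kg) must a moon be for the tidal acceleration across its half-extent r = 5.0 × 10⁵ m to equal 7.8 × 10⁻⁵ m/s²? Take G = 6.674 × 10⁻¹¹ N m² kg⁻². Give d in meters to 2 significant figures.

4.2 × 10⁸ m

2GMr/d³ = a_tidal  ⇒  d = (2GMr / a_tidal)^(1/3)
d = (2 × 6.674×10⁻¹¹ × (8.7 × 10²⁵) × (5.0 × 10⁵) / (7.8 × 10⁻⁵))^(1/3)
  = 4.2 × 10⁸ m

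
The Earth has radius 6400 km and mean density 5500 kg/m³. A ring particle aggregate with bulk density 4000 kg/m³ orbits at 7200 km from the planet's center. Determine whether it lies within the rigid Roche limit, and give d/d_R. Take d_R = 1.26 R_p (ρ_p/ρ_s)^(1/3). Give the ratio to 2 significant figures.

d_R = 1.26 × (6400 km) × (5500/4000)^(1/3) = 8967 km
d/d_R = (7200) / (8967) = 0.80
Since d/d_R < 1, the body is inside the Roche limit.

inside; d/d_R ≈ 0.80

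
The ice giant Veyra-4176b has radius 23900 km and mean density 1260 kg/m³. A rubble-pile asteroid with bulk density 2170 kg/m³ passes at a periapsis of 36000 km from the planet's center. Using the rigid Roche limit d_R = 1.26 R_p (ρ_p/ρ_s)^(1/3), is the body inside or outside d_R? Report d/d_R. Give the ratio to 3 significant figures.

d_R = 1.26 × (23900 km) × (1260/2170)^(1/3) = 25120 km
d/d_R = (36000) / (25120) = 1.43
Since d/d_R > 1, the body is outside the Roche limit.

outside; d/d_R ≈ 1.43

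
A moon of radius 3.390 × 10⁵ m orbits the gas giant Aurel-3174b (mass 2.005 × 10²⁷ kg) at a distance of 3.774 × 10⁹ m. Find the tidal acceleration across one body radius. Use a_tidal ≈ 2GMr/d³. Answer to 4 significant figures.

1.688 × 10⁻⁶ m/s²

The tidal stretch is the gradient of GM/d² times the body's extent r, hence the 1/d³ dependence.
Δg = 2GMr/d³
   = 2 × (6.674 × 10⁻¹¹) × (2.005 × 10²⁷) × (3.390 × 10⁵) / (3.774 × 10⁹)³
   = 1.688 × 10⁻⁶ m/s²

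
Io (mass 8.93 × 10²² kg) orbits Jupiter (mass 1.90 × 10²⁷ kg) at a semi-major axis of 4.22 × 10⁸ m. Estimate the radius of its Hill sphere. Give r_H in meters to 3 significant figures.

r_H ≈ a (m/3M)^(1/3)
    = (4.22 × 10⁸) × (8.93 × 10²² / (3 × 1.90 × 10²⁷))^(1/3)
    = 1.06 × 10⁷ m

1.06 × 10⁷ m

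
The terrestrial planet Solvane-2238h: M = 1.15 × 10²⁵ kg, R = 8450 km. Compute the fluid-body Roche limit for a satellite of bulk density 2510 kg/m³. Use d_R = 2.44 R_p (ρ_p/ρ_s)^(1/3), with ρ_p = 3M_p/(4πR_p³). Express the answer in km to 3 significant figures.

25100 km

ρ_p = 3M_p/(4πR_p³) = 3 × (1.15 × 10²⁵) / (4π × (8.45 × 10⁶ m)³) = 4550 kg/m³
d_R = 2.44 × 8450 km × (4550/2510)^(1/3)
    = 25100 km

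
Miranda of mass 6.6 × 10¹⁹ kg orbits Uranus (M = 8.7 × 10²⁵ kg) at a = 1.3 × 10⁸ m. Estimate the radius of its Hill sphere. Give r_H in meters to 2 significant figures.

r_H ≈ a (m/3M)^(1/3)
    = (1.3 × 10⁸) × (6.6 × 10¹⁹ / (3 × 8.7 × 10²⁵))^(1/3)
    = 8.2 × 10⁵ m

8.2 × 10⁵ m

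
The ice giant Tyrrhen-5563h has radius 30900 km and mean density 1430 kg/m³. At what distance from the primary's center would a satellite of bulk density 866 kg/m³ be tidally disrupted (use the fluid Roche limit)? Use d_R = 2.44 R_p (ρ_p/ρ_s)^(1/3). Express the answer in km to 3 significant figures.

89100 km

d_R = 2.44 × 30900 km × (1430/866)^(1/3)
    = 89100 km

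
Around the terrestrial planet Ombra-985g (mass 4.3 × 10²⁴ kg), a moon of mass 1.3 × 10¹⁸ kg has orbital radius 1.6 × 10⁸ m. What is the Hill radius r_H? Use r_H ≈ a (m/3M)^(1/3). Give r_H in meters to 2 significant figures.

r_H ≈ a (m/3M)^(1/3)
    = (1.6 × 10⁸) × (1.3 × 10¹⁸ / (3 × 4.3 × 10²⁴))^(1/3)
    = 7.4 × 10⁵ m

7.4 × 10⁵ m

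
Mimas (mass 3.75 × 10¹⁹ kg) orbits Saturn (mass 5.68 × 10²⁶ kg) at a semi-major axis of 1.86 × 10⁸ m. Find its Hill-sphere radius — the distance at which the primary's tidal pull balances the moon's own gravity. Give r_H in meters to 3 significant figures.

5.21 × 10⁵ m

r_H ≈ a (m/3M)^(1/3)
    = (1.86 × 10⁸) × (3.75 × 10¹⁹ / (3 × 5.68 × 10²⁶))^(1/3)
    = 5.21 × 10⁵ m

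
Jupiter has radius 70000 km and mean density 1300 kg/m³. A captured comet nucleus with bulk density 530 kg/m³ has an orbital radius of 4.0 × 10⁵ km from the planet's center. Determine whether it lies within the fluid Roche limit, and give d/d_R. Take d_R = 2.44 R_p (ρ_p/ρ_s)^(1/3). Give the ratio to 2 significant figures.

d_R = 2.44 × (70000 km) × (1300/530)^(1/3) = 2.303 × 10⁵ km
d/d_R = (4.0 × 10⁵) / (2.303 × 10⁵) = 1.7
Since d/d_R > 1, the body is outside the Roche limit.

outside; d/d_R ≈ 1.7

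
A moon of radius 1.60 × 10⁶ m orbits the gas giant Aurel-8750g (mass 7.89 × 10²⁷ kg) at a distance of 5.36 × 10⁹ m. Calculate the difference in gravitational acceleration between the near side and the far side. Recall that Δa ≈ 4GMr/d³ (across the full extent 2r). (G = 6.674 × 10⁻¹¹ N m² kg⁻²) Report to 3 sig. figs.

2.19 × 10⁻⁵ m/s²

Near-to-far spans 2r, so the tidal difference is twice the near-to-center value: 4GMr/d³.
a_tidal = 4GMr/d³
        = 4 × (6.674 × 10⁻¹¹) × (7.89 × 10²⁷) × (1.60 × 10⁶) / (5.36 × 10⁹)³
        = 2.19 × 10⁻⁵ m/s²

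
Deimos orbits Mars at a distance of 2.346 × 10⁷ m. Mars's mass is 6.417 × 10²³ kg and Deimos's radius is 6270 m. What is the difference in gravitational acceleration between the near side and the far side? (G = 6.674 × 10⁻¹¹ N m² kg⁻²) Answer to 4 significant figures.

8.319 × 10⁻⁵ m/s²

Differencing GM/(d−r)² and GM/(d+r)² to first order in r/d gives 4GMr/d³.
a_tidal = 4GMr/d³
        = 4 × (6.674 × 10⁻¹¹) × (6.417 × 10²³) × (6270) / (2.346 × 10⁷)³
        = 8.319 × 10⁻⁵ m/s²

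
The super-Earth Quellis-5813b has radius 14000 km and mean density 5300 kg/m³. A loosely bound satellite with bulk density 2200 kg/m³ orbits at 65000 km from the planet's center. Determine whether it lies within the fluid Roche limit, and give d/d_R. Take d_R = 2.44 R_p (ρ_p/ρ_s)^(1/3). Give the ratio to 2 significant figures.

d_R = 2.44 × (14000 km) × (5300/2200)^(1/3) = 45790 km
d/d_R = (65000) / (45790) = 1.4
Since d/d_R > 1, the body is outside the Roche limit.

outside; d/d_R ≈ 1.4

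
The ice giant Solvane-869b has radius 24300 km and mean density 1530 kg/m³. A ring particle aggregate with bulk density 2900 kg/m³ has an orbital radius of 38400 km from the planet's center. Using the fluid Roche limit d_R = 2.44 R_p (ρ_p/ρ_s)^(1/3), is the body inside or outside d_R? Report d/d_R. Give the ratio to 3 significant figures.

d_R = 2.44 × (24300 km) × (1530/2900)^(1/3) = 47910 km
d/d_R = (38400) / (47910) = 0.802
Since d/d_R < 1, the body is inside the Roche limit.

inside; d/d_R ≈ 0.802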